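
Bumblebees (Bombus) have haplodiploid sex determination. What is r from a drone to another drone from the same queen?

Haploid brothers each carry a random half of the queen's diploid genome, so on average they share half: r = 1/2.

0.5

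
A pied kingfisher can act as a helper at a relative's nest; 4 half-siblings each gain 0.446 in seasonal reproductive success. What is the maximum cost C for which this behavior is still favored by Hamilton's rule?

r to a half-sibling = 1/4 (half-sibs share one parent — one path of length 2: r = (1/2)^2 = 1/4).
Hamilton's rule: n·r·B > C, so the trait is favored while C < n·r·B = 4·0.25·0.446 = 0.446.

0.446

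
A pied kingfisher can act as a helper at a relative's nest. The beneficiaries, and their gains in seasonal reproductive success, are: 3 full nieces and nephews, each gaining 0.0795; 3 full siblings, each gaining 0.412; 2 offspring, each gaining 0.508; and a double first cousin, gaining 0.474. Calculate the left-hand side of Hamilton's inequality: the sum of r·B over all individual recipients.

1.304125

r to a full niece or nephew = 1/4 (full aunt/uncle↔niece/nephew: two paths of length 3 through the shared grandparent pair: r = 2·(1/2)^3 = 1/4).
r to a full sibling = 1/2 (full sibs share both parents — two paths of length 2: r = 2·(1/2)^2 = 1/2).
r to an offspring = 1/2 (one parent–offspring link: r = (1/2)^1 = 1/2).
r to a double first cousin = 0.25 (double first cousins share both grandparent pairs — four paths of length 4: r = 4·(1/2)^4 = 1/4).
Summing one r·B term per recipient: 3·0.25·0.0795 + 3·0.5·0.412 + 2·0.5·0.508 + 1·0.25·0.474 = 1.304125.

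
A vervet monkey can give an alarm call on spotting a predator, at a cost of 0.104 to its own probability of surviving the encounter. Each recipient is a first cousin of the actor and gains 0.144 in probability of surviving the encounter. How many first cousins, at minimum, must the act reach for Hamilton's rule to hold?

r to a first cousin = 0.125 (first cousins share one grandparent pair — two paths of length 4: r = 2·(1/2)^4 = 1/8).
Hamilton's rule: n·r·B > C  ⇒  n > C/(r·B) = 0.104/(0.125·0.144) = 5.778.
The smallest integer exceeding 5.778 is 6.

6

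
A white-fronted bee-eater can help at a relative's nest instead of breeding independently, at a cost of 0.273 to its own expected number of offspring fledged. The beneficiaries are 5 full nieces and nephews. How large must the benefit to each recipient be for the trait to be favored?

0.2184

r to a full niece or nephew = 1/4 (full aunt/uncle↔niece/nephew: two paths of length 3 through the shared grandparent pair: r = 2·(1/2)^3 = 1/4).
Hamilton's rule with n recipients of equal r: n·r·B > C, so B > C/(n·r) = 0.273/(5·0.25) = 0.2184.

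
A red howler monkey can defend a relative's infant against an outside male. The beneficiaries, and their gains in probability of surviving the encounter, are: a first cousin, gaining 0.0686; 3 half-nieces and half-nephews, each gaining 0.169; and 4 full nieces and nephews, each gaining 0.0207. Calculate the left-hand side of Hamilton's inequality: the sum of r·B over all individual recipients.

r to a first cousin = 1/8 (first cousins share one grandparent pair — two paths of length 4: r = 2·(1/2)^4 = 1/8).
r to a half-niece or half-nephew = 0.125 (half-aunt/uncle↔niece/nephew: one path of length 3: r = (1/2)^3 = 1/8).
r to a full niece or nephew = 1/4 (full aunt/uncle↔niece/nephew: two paths of length 3 through the shared grandparent pair: r = 2·(1/2)^3 = 1/4).
Summing one r·B term per recipient: 1·0.125·0.0686 + 3·0.125·0.169 + 4·0.25·0.0207 = 0.09265.

0.09265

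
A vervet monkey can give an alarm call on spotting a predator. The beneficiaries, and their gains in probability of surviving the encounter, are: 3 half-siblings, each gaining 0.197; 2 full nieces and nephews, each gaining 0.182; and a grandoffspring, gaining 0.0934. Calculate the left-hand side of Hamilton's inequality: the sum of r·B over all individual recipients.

0.2621

r to a half-sibling = 0.25 (half-sibs share one parent — one path of length 2: r = (1/2)^2 = 1/4).
r to a full niece or nephew = 1/4 (full aunt/uncle↔niece/nephew: two paths of length 3 through the shared grandparent pair: r = 2·(1/2)^3 = 1/4).
r to a grandoffspring = 1/4 (two parent–offspring links: r = (1/2)^2 = 1/4).
Summing one r·B term per recipient: 3·0.25·0.197 + 2·0.25·0.182 + 1·0.25·0.0934 = 0.2621.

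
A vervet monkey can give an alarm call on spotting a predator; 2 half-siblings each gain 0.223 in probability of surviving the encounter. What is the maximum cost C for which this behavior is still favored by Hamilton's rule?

0.1115

r to a half-sibling = 0.25 (half-sibs share one parent — one path of length 2: r = (1/2)^2 = 1/4).
Hamilton's rule: n·r·B > C, so the trait is favored while C < n·r·B = 2·0.25·0.223 = 0.1115.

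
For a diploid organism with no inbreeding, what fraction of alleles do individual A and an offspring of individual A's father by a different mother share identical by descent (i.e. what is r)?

0.25

Each parent–offspring link contributes a factor of 1/2, and independent paths through distinct common ancestors add.
Half-sibs share one parent — one path of length 2: r = (1/2)^2 = 1/4.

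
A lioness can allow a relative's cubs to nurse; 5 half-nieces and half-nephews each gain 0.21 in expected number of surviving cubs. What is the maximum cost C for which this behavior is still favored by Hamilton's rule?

r to a half-niece or half-nephew = 0.125 (half-aunt/uncle↔niece/nephew: one path of length 3: r = (1/2)^3 = 1/8).
Hamilton's rule: n·r·B > C, so the trait is favored while C < n·r·B = 5·0.125·0.21 = 0.13125.

0.13125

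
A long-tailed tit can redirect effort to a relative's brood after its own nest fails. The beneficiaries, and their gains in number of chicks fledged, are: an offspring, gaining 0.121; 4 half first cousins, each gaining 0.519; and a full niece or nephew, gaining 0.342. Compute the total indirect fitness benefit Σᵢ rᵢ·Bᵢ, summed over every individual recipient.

0.27575

r to an offspring = 0.5 (one parent–offspring link: r = (1/2)^1 = 1/2).
r to a half first cousin = 1/16 (half first cousins share one grandparent — one path of length 4: r = (1/2)^4 = 1/16).
r to a full niece or nephew = 0.25 (full aunt/uncle↔niece/nephew: two paths of length 3 through the shared grandparent pair: r = 2·(1/2)^3 = 1/4).
Summing one r·B term per recipient: 1·0.5·0.121 + 4·0.0625·0.519 + 1·0.25·0.342 = 0.27575.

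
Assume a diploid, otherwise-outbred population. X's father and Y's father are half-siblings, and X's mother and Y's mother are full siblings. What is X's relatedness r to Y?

Wright's path rule: contributions from independent ancestry routes add.
X and Y are related in two ways: half first cousins through their fathers (r = 1/16) and first cousins through their mothers (r = 1/8).
r = 1/16 + 1/8 = 0.1875.

0.1875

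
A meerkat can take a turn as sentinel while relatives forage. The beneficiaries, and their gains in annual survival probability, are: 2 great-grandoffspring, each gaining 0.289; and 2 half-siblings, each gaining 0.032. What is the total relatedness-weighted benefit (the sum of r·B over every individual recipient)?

0.08825

r to a great-grandoffspring = 0.125 (three parent–offspring links: r = (1/2)^3 = 1/8).
r to a half-sibling = 1/4 (half-sibs share one parent — one path of length 2: r = (1/2)^2 = 1/4).
Summing one r·B term per recipient: 2·0.125·0.289 + 2·0.25·0.032 = 0.08825.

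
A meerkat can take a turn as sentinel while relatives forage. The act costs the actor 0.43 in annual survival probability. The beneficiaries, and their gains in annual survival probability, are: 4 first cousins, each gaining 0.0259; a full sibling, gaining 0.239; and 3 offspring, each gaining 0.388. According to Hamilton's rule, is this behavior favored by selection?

Yes

Hamilton's rule: the trait is favored when the sum of r·B over every recipient exceeds the actor's cost C.
r to a first cousin = 0.125 (first cousins share one grandparent pair — two paths of length 4: r = 2·(1/2)^4 = 1/8).
r to a full sibling = 0.5 (full sibs share both parents — two paths of length 2: r = 2·(1/2)^2 = 1/2).
r to an offspring = 0.5 (one parent–offspring link: r = (1/2)^1 = 1/2).
Summing one r·B term per recipient: 4·0.125·0.0259 + 1·0.5·0.239 + 3·0.5·0.388 = 0.71445.
0.71445 > 0.43: the indirect benefit exceeds the cost.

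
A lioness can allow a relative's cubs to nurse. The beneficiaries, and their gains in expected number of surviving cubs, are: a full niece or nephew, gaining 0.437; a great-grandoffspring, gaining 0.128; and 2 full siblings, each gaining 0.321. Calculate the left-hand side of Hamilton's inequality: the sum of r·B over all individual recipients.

r to a full niece or nephew = 1/4 (full aunt/uncle↔niece/nephew: two paths of length 3 through the shared grandparent pair: r = 2·(1/2)^3 = 1/4).
r to a great-grandoffspring = 0.125 (three parent–offspring links: r = (1/2)^3 = 1/8).
r to a full sibling = 1/2 (full sibs share both parents — two paths of length 2: r = 2·(1/2)^2 = 1/2).
Summing one r·B term per recipient: 1·0.25·0.437 + 1·0.125·0.128 + 2·0.5·0.321 = 0.44625.

0.44625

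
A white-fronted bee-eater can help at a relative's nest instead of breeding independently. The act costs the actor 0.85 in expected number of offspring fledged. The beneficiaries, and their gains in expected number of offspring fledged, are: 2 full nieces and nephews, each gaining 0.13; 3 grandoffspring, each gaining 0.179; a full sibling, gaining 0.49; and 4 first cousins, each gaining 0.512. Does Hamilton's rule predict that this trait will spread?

No

Hamilton's rule: the trait is favored when the sum of r·B over every recipient exceeds the actor's cost C.
r to a full niece or nephew = 1/4 (full aunt/uncle↔niece/nephew: two paths of length 3 through the shared grandparent pair: r = 2·(1/2)^3 = 1/4).
r to a grandoffspring = 1/4 (two parent–offspring links: r = (1/2)^2 = 1/4).
r to a full sibling = 0.5 (full sibs share both parents — two paths of length 2: r = 2·(1/2)^2 = 1/2).
r to a first cousin = 0.125 (first cousins share one grandparent pair — two paths of length 4: r = 2·(1/2)^4 = 1/8).
Summing one r·B term per recipient: 2·0.25·0.13 + 3·0.25·0.179 + 1·0.5·0.49 + 4·0.125·0.512 = 0.70025.
0.70025 < 0.85: the indirect benefit is less than the cost.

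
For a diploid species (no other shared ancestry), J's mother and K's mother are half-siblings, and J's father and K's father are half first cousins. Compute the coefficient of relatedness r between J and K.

0.078125

Independent pedigree routes through distinct common ancestors add.
J and K are related in two ways: half first cousins through their mothers (r = 1/16) and half second cousins through their fathers (r = 1/64).
r = 1/16 + 1/64 = 5/64 = 0.078125.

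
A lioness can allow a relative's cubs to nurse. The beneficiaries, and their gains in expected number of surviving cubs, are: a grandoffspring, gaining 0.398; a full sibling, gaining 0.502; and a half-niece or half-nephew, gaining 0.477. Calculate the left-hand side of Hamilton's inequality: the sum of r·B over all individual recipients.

0.410125

r to a grandoffspring = 0.25 (two parent–offspring links: r = (1/2)^2 = 1/4).
r to a full sibling = 1/2 (full sibs share both parents — two paths of length 2: r = 2·(1/2)^2 = 1/2).
r to a half-niece or half-nephew = 0.125 (half-aunt/uncle↔niece/nephew: one path of length 3: r = (1/2)^3 = 1/8).
Summing one r·B term per recipient: 1·0.25·0.398 + 1·0.5·0.502 + 1·0.125·0.477 = 0.410125.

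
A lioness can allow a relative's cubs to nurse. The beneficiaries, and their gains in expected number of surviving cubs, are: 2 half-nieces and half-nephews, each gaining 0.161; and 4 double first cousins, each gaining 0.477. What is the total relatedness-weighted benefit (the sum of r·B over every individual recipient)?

0.51725

r to a half-niece or half-nephew = 1/8 (half-aunt/uncle↔niece/nephew: one path of length 3: r = (1/2)^3 = 1/8).
r to a double first cousin = 0.25 (double first cousins share both grandparent pairs — four paths of length 4: r = 4·(1/2)^4 = 1/4).
Summing one r·B term per recipient: 2·0.125·0.161 + 4·0.25·0.477 = 0.51725.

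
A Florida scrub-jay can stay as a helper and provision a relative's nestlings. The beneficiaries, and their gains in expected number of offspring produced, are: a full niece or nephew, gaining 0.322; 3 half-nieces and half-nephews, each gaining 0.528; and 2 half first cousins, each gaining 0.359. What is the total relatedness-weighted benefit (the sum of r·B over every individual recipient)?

r to a full niece or nephew = 1/4 (full aunt/uncle↔niece/nephew: two paths of length 3 through the shared grandparent pair: r = 2·(1/2)^3 = 1/4).
r to a half-niece or half-nephew = 1/8 (half-aunt/uncle↔niece/nephew: one path of length 3: r = (1/2)^3 = 1/8).
r to a half first cousin = 0.0625 (half first cousins share one grandparent — one path of length 4: r = (1/2)^4 = 1/16).
Summing one r·B term per recipient: 1·0.25·0.322 + 3·0.125·0.528 + 2·0.0625·0.359 = 0.323375.

0.323375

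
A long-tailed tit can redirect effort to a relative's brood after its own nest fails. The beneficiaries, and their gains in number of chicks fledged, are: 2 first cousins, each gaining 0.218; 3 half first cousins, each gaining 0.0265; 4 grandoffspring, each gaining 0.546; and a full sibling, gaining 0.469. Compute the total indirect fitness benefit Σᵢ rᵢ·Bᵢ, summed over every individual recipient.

r to a first cousin = 0.125 (first cousins share one grandparent pair — two paths of length 4: r = 2·(1/2)^4 = 1/8).
r to a half first cousin = 0.0625 (half first cousins share one grandparent — one path of length 4: r = (1/2)^4 = 1/16).
r to a grandoffspring = 0.25 (two parent–offspring links: r = (1/2)^2 = 1/4).
r to a full sibling = 1/2 (full sibs share both parents — two paths of length 2: r = 2·(1/2)^2 = 1/2).
Summing one r·B term per recipient: 2·0.125·0.218 + 3·0.0625·0.0265 + 4·0.25·0.546 + 1·0.5·0.469 = 0.83996875.

0.83996875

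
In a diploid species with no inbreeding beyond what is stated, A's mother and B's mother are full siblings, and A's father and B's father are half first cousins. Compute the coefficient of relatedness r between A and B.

With two independent routes of shared ancestry, r is the sum of the two contributions.
A and B are related in two ways: first cousins through their mothers (r = 1/8) and half second cousins through their fathers (r = 1/64).
r = 1/8 + 1/64 = 9/64 = 0.140625.

0.140625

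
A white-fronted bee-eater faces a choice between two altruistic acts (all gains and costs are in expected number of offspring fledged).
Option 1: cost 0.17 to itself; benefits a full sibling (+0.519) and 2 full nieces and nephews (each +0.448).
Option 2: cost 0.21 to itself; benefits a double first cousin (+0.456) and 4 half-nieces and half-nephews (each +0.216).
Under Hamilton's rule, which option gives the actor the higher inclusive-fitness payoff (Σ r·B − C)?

Option 1

Option 1: r to a full sibling = 0.5.
Option 1: r to a full niece or nephew = 0.25.
Option 1: Σ r·B − C = (1·0.5·0.519 + 2·0.25·0.448) − 0.17 = 0.3135.
Option 2: r to a double first cousin = 0.25.
Option 2: r to a half-niece or half-nephew = 0.125.
Option 2: Σ r·B − C = (1·0.25·0.456 + 4·0.125·0.216) − 0.21 = 0.012.
Option 1 has the higher net inclusive-fitness payoff.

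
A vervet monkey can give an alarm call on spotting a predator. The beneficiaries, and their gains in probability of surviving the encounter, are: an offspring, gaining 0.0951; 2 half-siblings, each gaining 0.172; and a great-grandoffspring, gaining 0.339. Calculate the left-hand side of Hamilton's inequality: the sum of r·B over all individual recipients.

0.175925

r to an offspring = 0.5 (one parent–offspring link: r = (1/2)^1 = 1/2).
r to a half-sibling = 1/4 (half-sibs share one parent — one path of length 2: r = (1/2)^2 = 1/4).
r to a great-grandoffspring = 0.125 (three parent–offspring links: r = (1/2)^3 = 1/8).
Summing one r·B term per recipient: 1·0.5·0.0951 + 2·0.25·0.172 + 1·0.125·0.339 = 0.175925.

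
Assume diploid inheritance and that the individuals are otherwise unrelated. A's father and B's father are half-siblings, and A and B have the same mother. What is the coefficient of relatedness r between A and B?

Relatedness sums over independent paths through distinct common ancestors.
A and B are related in two ways: half first cousins through their fathers (r = 1/16) and half-sibs through their shared mother (r = 1/4).
r = 1/16 + 1/4 = 5/16 = 0.3125.

0.3125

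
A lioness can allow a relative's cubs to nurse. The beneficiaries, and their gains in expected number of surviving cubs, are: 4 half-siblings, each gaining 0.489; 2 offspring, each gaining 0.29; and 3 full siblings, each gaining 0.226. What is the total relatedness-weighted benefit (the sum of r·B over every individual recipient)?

r to a half-sibling = 0.25 (half-sibs share one parent — one path of length 2: r = (1/2)^2 = 1/4).
r to an offspring = 1/2 (one parent–offspring link: r = (1/2)^1 = 1/2).
r to a full sibling = 0.5 (full sibs share both parents — two paths of length 2: r = 2·(1/2)^2 = 1/2).
Summing one r·B term per recipient: 4·0.25·0.489 + 2·0.5·0.29 + 3·0.5·0.226 = 1.118.

1.118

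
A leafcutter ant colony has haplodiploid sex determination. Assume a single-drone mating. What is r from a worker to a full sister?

0.75

Haplodiploid full sisters inherit their father's entire haploid genome identically (contributing 1/2) and on average half of their mother's contribution (1/2 · 1/2 = 1/4); r = 1/2 + 1/4 = 3/4.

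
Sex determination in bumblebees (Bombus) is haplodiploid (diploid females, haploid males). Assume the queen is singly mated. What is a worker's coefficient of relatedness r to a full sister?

0.75

Haplodiploid full sisters inherit their father's entire haploid genome identically (contributing 1/2) and on average half of their mother's contribution (1/2 · 1/2 = 1/4); r = 1/2 + 1/4 = 3/4.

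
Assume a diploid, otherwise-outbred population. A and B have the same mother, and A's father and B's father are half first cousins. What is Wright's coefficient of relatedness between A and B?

Relatedness sums over independent paths through distinct common ancestors.
A and B are related in two ways: half-sibs through their shared mother (r = 1/4) and half second cousins through their fathers (r = 1/64).
r = 1/4 + 1/64 = 0.265625.

0.265625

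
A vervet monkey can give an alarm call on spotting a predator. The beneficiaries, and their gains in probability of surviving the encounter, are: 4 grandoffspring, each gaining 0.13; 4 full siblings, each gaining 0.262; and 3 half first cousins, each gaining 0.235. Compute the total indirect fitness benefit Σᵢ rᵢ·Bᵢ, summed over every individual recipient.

0.6980625

r to a grandoffspring = 0.25 (two parent–offspring links: r = (1/2)^2 = 1/4).
r to a full sibling = 0.5 (full sibs share both parents — two paths of length 2: r = 2·(1/2)^2 = 1/2).
r to a half first cousin = 1/16 (half first cousins share one grandparent — one path of length 4: r = (1/2)^4 = 1/16).
Summing one r·B term per recipient: 4·0.25·0.13 + 4·0.5·0.262 + 3·0.0625·0.235 = 0.6980625.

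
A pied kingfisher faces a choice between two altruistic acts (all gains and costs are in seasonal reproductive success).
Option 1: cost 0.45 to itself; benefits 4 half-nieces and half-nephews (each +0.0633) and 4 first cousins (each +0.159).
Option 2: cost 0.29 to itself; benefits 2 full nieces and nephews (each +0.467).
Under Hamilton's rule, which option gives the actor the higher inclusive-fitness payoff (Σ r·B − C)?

Option 2

Option 1: r to a half-niece or half-nephew = 0.125.
Option 1: r to a first cousin = 0.125.
Option 1: Σ r·B − C = (4·0.125·0.0633 + 4·0.125·0.159) − 0.45 = -0.33885.
Option 2: r to a full niece or nephew = 0.25.
Option 2: Σ r·B − C = (2·0.25·0.467) − 0.29 = -0.0565.
Option 2 has the higher net inclusive-fitness payoff.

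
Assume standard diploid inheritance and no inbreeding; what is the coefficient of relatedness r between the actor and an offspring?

Each parent–offspring link contributes a factor of 1/2, and independent paths through distinct common ancestors add.
One parent–offspring link: r = (1/2)^1 = 1/2.

0.5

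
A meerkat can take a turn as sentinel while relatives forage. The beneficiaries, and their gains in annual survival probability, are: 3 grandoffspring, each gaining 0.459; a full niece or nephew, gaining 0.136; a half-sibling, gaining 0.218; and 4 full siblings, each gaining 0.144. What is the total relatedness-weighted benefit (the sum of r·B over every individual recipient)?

0.72075

r to a grandoffspring = 1/4 (two parent–offspring links: r = (1/2)^2 = 1/4).
r to a full niece or nephew = 0.25 (full aunt/uncle↔niece/nephew: two paths of length 3 through the shared grandparent pair: r = 2·(1/2)^3 = 1/4).
r to a half-sibling = 1/4 (half-sibs share one parent — one path of length 2: r = (1/2)^2 = 1/4).
r to a full sibling = 1/2 (full sibs share both parents — two paths of length 2: r = 2·(1/2)^2 = 1/2).
Summing one r·B term per recipient: 3·0.25·0.459 + 1·0.25·0.136 + 1·0.25·0.218 + 4·0.5·0.144 = 0.72075.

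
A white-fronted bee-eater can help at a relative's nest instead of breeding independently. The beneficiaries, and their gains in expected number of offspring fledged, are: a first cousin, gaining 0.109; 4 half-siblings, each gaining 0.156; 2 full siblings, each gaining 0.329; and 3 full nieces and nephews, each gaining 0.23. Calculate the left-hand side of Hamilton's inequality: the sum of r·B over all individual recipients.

r to a first cousin = 1/8 (first cousins share one grandparent pair — two paths of length 4: r = 2·(1/2)^4 = 1/8).
r to a half-sibling = 1/4 (half-sibs share one parent — one path of length 2: r = (1/2)^2 = 1/4).
r to a full sibling = 1/2 (full sibs share both parents — two paths of length 2: r = 2·(1/2)^2 = 1/2).
r to a full niece or nephew = 0.25 (full aunt/uncle↔niece/nephew: two paths of length 3 through the shared grandparent pair: r = 2·(1/2)^3 = 1/4).
Summing one r·B term per recipient: 1·0.125·0.109 + 4·0.25·0.156 + 2·0.5·0.329 + 3·0.25·0.23 = 0.671125.

0.671125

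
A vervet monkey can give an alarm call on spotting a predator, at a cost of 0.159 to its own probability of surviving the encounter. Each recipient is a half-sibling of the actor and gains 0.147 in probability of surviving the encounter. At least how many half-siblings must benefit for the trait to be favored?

5

r to a half-sibling = 0.25 (half-sibs share one parent — one path of length 2: r = (1/2)^2 = 1/4).
Hamilton's rule: n·r·B > C  ⇒  n > C/(r·B) = 0.159/(0.25·0.147) = 4.327.
The smallest integer exceeding 4.327 is 5.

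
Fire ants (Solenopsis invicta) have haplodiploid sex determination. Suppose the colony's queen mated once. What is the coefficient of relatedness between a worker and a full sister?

Haplodiploid full sisters inherit their father's entire haploid genome identically (contributing 1/2) and on average half of their mother's contribution (1/2 · 1/2 = 1/4); r = 1/2 + 1/4 = 3/4.

0.75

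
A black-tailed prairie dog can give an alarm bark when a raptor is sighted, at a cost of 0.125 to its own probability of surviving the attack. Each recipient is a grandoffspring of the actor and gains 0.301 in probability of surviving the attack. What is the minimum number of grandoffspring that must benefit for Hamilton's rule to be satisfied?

r to a grandoffspring = 1/4 (two parent–offspring links: r = (1/2)^2 = 1/4).
Hamilton's rule: n·r·B > C  ⇒  n > C/(r·B) = 0.125/(0.25·0.301) = 1.661.
The smallest integer exceeding 1.661 is 2.

2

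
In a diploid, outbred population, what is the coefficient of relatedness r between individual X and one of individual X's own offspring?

Each parent–offspring link contributes a factor of 1/2, and independent paths through distinct common ancestors add.
One parent–offspring link: r = (1/2)^1 = 1/2.

0.5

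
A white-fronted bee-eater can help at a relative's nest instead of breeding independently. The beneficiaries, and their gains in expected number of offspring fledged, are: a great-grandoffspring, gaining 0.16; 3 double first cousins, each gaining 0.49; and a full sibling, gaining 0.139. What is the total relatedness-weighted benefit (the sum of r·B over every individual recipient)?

r to a great-grandoffspring = 1/8 (three parent–offspring links: r = (1/2)^3 = 1/8).
r to a double first cousin = 0.25 (double first cousins share both grandparent pairs — four paths of length 4: r = 4·(1/2)^4 = 1/4).
r to a full sibling = 0.5 (full sibs share both parents — two paths of length 2: r = 2·(1/2)^2 = 1/2).
Summing one r·B term per recipient: 1·0.125·0.16 + 3·0.25·0.49 + 1·0.5·0.139 = 0.457.

0.457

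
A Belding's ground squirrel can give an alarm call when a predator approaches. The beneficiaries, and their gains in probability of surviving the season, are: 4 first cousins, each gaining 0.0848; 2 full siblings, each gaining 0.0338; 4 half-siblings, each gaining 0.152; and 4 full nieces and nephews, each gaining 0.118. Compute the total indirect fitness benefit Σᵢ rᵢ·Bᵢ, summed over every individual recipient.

0.3462

r to a first cousin = 1/8 (first cousins share one grandparent pair — two paths of length 4: r = 2·(1/2)^4 = 1/8).
r to a full sibling = 1/2 (full sibs share both parents — two paths of length 2: r = 2·(1/2)^2 = 1/2).
r to a half-sibling = 1/4 (half-sibs share one parent — one path of length 2: r = (1/2)^2 = 1/4).
r to a full niece or nephew = 1/4 (full aunt/uncle↔niece/nephew: two paths of length 3 through the shared grandparent pair: r = 2·(1/2)^3 = 1/4).
Summing one r·B term per recipient: 4·0.125·0.0848 + 2·0.5·0.0338 + 4·0.25·0.152 + 4·0.25·0.118 = 0.3462.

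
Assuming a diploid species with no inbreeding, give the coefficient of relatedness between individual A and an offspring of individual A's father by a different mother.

0.25

Each parent–offspring link contributes a factor of 1/2, and independent paths through distinct common ancestors add.
Half-sibs share one parent — one path of length 2: r = (1/2)^2 = 1/4.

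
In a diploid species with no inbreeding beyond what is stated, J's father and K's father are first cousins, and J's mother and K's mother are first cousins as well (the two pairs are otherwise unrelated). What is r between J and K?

0.0625

Wright's path rule: contributions from independent ancestry routes add.
J and K are related in two ways: second cousins through their fathers (r = 1/32) and second cousins through their mothers (r = 1/32).
r = 1/32 + 1/32 = 0.0625.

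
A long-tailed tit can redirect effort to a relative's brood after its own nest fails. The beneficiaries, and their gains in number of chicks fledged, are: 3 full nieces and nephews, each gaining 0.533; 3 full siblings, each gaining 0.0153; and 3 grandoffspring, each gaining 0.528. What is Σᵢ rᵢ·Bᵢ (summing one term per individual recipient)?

0.8187

r to a full niece or nephew = 0.25 (full aunt/uncle↔niece/nephew: two paths of length 3 through the shared grandparent pair: r = 2·(1/2)^3 = 1/4).
r to a full sibling = 0.5 (full sibs share both parents — two paths of length 2: r = 2·(1/2)^2 = 1/2).
r to a grandoffspring = 0.25 (two parent–offspring links: r = (1/2)^2 = 1/4).
Summing one r·B term per recipient: 3·0.25·0.533 + 3·0.5·0.0153 + 3·0.25·0.528 = 0.8187.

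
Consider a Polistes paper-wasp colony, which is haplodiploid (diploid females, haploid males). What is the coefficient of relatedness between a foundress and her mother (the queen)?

0.5

One meiotic link between diploid queen and diploid daughter: r = 1/2.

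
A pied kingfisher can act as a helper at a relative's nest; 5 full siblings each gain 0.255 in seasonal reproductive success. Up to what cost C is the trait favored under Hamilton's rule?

r to a full sibling = 1/2 (full sibs share both parents — two paths of length 2: r = 2·(1/2)^2 = 1/2).
Hamilton's rule: n·r·B > C, so the trait is favored while C < n·r·B = 5·0.5·0.255 = 0.6375.

0.6375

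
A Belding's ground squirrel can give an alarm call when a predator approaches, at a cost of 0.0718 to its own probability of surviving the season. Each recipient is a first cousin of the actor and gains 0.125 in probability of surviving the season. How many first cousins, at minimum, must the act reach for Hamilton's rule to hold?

5

r to a first cousin = 1/8 (first cousins share one grandparent pair — two paths of length 4: r = 2·(1/2)^4 = 1/8).
Hamilton's rule: n·r·B > C  ⇒  n > C/(r·B) = 0.0718/(0.125·0.125) = 4.595.
The smallest integer exceeding 4.595 is 5.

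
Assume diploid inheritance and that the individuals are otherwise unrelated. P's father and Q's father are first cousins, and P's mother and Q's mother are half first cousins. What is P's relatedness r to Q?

Wright's path rule: contributions from independent ancestry routes add.
P and Q are related in two ways: second cousins through their fathers (r = 1/32) and half second cousins through their mothers (r = 1/64).
r = 1/32 + 1/64 = 0.046875.

0.046875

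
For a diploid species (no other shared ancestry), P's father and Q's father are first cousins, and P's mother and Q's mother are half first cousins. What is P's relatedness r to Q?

Independent pedigree routes through distinct common ancestors add.
P and Q are related in two ways: second cousins through their fathers (r = 1/32) and half second cousins through their mothers (r = 1/64).
r = 1/32 + 1/64 = 0.046875.

0.046875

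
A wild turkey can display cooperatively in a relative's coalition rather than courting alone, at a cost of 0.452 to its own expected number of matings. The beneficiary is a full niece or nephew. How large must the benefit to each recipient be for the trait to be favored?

r to a full niece or nephew = 0.25 (full aunt/uncle↔niece/nephew: two paths of length 3 through the shared grandparent pair: r = 2·(1/2)^3 = 1/4).
Hamilton's rule with n recipients of equal r: n·r·B > C, so B > C/(n·r) = 0.452/(1·0.25) = 1.808.

1.808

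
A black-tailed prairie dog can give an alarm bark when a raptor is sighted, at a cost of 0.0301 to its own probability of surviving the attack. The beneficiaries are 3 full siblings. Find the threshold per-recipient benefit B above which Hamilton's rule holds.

r to a full sibling = 0.5 (full sibs share both parents — two paths of length 2: r = 2·(1/2)^2 = 1/2).
Hamilton's rule with n recipients of equal r: n·r·B > C, so B > C/(n·r) = 0.0301/(3·0.5) = 0.0201.

0.0201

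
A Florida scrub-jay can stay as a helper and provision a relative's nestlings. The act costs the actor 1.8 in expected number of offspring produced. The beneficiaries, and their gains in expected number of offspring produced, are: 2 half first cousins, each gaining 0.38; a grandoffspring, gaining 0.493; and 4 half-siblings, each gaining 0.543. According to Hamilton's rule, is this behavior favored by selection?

Hamilton's rule: the trait is favored when the sum of r·B over every recipient exceeds the actor's cost C.
r to a half first cousin = 0.0625 (half first cousins share one grandparent — one path of length 4: r = (1/2)^4 = 1/16).
r to a grandoffspring = 0.25 (two parent–offspring links: r = (1/2)^2 = 1/4).
r to a half-sibling = 0.25 (half-sibs share one parent — one path of length 2: r = (1/2)^2 = 1/4).
Summing one r·B term per recipient: 2·0.0625·0.38 + 1·0.25·0.493 + 4·0.25·0.543 = 0.71375.
0.71375 < 1.8: the indirect benefit is less than the cost.

No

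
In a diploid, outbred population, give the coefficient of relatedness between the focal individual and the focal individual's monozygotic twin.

Each parent–offspring link contributes a factor of 1/2, and independent paths through distinct common ancestors add.
Monozygotic twins share every allele identical by descent: r = 1.

1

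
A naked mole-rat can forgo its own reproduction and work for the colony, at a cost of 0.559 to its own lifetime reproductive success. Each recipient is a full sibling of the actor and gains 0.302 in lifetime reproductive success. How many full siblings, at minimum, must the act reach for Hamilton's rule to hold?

r to a full sibling = 1/2 (full sibs share both parents — two paths of length 2: r = 2·(1/2)^2 = 1/2).
Hamilton's rule: n·r·B > C  ⇒  n > C/(r·B) = 0.559/(0.5·0.302) = 3.702.
The smallest integer exceeding 3.702 is 4.

4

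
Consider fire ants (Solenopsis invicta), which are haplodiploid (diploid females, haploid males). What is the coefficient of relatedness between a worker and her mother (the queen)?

One meiotic link between diploid queen and diploid daughter: r = 1/2.

0.5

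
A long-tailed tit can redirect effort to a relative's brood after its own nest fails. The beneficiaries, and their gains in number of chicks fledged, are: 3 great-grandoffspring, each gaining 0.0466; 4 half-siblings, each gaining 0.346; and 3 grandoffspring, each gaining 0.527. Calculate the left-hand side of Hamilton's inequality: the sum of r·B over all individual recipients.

r to a great-grandoffspring = 0.125 (three parent–offspring links: r = (1/2)^3 = 1/8).
r to a half-sibling = 1/4 (half-sibs share one parent — one path of length 2: r = (1/2)^2 = 1/4).
r to a grandoffspring = 0.25 (two parent–offspring links: r = (1/2)^2 = 1/4).
Summing one r·B term per recipient: 3·0.125·0.0466 + 4·0.25·0.346 + 3·0.25·0.527 = 0.758725.

0.758725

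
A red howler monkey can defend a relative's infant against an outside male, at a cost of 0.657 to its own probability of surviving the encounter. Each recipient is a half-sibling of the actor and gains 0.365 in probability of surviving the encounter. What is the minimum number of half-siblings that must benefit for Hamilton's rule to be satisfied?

8

r to a half-sibling = 1/4 (half-sibs share one parent — one path of length 2: r = (1/2)^2 = 1/4).
Hamilton's rule: n·r·B > C  ⇒  n > C/(r·B) = 0.657/(0.25·0.365) = 7.2.
The smallest integer exceeding 7.2 is 8.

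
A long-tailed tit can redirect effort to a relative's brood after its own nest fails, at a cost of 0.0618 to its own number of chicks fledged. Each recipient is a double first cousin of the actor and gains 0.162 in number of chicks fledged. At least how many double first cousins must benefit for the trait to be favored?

r to a double first cousin = 1/4 (double first cousins share both grandparent pairs — four paths of length 4: r = 4·(1/2)^4 = 1/4).
Hamilton's rule: n·r·B > C  ⇒  n > C/(r·B) = 0.0618/(0.25·0.162) = 1.526.
The smallest integer exceeding 1.526 is 2.

2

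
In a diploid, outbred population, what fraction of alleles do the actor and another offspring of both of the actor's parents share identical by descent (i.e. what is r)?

Each parent–offspring link contributes a factor of 1/2, and independent paths through distinct common ancestors add.
Full sibs share both parents — two paths of length 2: r = 2·(1/2)^2 = 1/2.

0.5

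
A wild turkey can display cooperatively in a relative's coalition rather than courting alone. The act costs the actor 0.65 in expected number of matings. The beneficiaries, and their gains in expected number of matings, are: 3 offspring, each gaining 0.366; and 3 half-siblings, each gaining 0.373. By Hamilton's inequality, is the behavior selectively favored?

Yes

Hamilton's rule: the trait is favored when the sum of r·B over every recipient exceeds the actor's cost C.
r to an offspring = 0.5 (one parent–offspring link: r = (1/2)^1 = 1/2).
r to a half-sibling = 1/4 (half-sibs share one parent — one path of length 2: r = (1/2)^2 = 1/4).
Summing one r·B term per recipient: 3·0.5·0.366 + 3·0.25·0.373 = 0.82875.
0.82875 > 0.65: the indirect benefit exceeds the cost.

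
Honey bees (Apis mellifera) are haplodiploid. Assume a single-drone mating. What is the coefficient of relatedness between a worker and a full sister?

Haplodiploid full sisters inherit their father's entire haploid genome identically (contributing 1/2) and on average half of their mother's contribution (1/2 · 1/2 = 1/4); r = 1/2 + 1/4 = 3/4.

0.75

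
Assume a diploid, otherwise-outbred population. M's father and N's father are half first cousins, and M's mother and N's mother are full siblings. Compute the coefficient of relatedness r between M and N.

0.140625

Independent pedigree routes through distinct common ancestors add.
M and N are related in two ways: half second cousins through their fathers (r = 1/64) and first cousins through their mothers (r = 1/8).
r = 1/64 + 1/8 = 9/64 = 0.140625.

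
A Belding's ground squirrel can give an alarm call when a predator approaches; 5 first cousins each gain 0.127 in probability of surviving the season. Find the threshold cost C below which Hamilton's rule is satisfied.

0.079375

r to a first cousin = 1/8 (first cousins share one grandparent pair — two paths of length 4: r = 2·(1/2)^4 = 1/8).
Hamilton's rule: n·r·B > C, so the trait is favored while C < n·r·B = 5·0.125·0.127 = 0.079375.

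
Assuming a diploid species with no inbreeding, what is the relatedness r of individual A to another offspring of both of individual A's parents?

Each parent–offspring link contributes a factor of 1/2, and independent paths through distinct common ancestors add.
Full sibs share both parents — two paths of length 2: r = 2·(1/2)^2 = 1/2.

0.5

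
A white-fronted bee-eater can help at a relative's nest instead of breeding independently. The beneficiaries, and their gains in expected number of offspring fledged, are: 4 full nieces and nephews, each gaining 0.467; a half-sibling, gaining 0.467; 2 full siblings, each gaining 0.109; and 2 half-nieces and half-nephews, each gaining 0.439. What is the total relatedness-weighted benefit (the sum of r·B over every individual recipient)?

r to a full niece or nephew = 0.25 (full aunt/uncle↔niece/nephew: two paths of length 3 through the shared grandparent pair: r = 2·(1/2)^3 = 1/4).
r to a half-sibling = 0.25 (half-sibs share one parent — one path of length 2: r = (1/2)^2 = 1/4).
r to a full sibling = 1/2 (full sibs share both parents — two paths of length 2: r = 2·(1/2)^2 = 1/2).
r to a half-niece or half-nephew = 0.125 (half-aunt/uncle↔niece/nephew: one path of length 3: r = (1/2)^3 = 1/8).
Summing one r·B term per recipient: 4·0.25·0.467 + 1·0.25·0.467 + 2·0.5·0.109 + 2·0.125·0.439 = 0.8025.

0.8025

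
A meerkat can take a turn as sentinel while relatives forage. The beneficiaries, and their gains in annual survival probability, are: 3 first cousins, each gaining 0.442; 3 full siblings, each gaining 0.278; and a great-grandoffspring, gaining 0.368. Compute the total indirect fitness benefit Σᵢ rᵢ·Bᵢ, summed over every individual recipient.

r to a first cousin = 1/8 (first cousins share one grandparent pair — two paths of length 4: r = 2·(1/2)^4 = 1/8).
r to a full sibling = 1/2 (full sibs share both parents — two paths of length 2: r = 2·(1/2)^2 = 1/2).
r to a great-grandoffspring = 0.125 (three parent–offspring links: r = (1/2)^3 = 1/8).
Summing one r·B term per recipient: 3·0.125·0.442 + 3·0.5·0.278 + 1·0.125·0.368 = 0.62875.

0.62875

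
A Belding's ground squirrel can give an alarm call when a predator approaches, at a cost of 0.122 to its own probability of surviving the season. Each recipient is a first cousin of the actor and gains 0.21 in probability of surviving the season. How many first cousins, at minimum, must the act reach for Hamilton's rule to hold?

r to a first cousin = 0.125 (first cousins share one grandparent pair — two paths of length 4: r = 2·(1/2)^4 = 1/8).
Hamilton's rule: n·r·B > C  ⇒  n > C/(r·B) = 0.122/(0.125·0.21) = 4.648.
The smallest integer exceeding 4.648 is 5.

5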